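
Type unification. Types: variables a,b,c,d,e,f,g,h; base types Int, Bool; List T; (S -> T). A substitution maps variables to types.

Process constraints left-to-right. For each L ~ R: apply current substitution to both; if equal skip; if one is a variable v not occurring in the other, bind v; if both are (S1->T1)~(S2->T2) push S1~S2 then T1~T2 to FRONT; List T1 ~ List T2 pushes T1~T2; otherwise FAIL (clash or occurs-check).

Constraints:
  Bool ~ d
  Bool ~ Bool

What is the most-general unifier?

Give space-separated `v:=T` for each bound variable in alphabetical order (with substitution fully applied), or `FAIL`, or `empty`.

step 1: unify Bool ~ d  [subst: {-} | 1 pending]
  bind d := Bool
step 2: unify Bool ~ Bool  [subst: {d:=Bool} | 0 pending]
  -> identical, skip

Answer: d:=Bool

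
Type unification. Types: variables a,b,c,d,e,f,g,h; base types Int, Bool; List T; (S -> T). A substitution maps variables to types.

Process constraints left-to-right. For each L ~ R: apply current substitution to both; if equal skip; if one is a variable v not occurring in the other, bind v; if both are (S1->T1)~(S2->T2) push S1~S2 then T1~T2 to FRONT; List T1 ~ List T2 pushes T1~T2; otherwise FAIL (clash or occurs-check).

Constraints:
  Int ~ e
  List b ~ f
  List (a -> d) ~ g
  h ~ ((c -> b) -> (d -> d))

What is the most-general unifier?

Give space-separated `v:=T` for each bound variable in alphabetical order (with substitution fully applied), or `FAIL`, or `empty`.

step 1: unify Int ~ e  [subst: {-} | 3 pending]
  bind e := Int
step 2: unify List b ~ f  [subst: {e:=Int} | 2 pending]
  bind f := List b
step 3: unify List (a -> d) ~ g  [subst: {e:=Int, f:=List b} | 1 pending]
  bind g := List (a -> d)
step 4: unify h ~ ((c -> b) -> (d -> d))  [subst: {e:=Int, f:=List b, g:=List (a -> d)} | 0 pending]
  bind h := ((c -> b) -> (d -> d))

Answer: e:=Int f:=List b g:=List (a -> d) h:=((c -> b) -> (d -> d))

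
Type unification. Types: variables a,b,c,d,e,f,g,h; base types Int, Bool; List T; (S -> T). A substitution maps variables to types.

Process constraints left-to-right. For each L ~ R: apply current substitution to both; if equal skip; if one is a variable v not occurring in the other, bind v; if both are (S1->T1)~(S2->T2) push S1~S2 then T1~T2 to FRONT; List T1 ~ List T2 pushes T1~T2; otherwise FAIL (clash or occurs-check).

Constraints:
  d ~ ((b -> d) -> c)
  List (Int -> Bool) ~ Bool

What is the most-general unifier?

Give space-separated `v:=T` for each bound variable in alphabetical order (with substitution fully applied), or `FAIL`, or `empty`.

step 1: unify d ~ ((b -> d) -> c)  [subst: {-} | 1 pending]
  occurs-check fail: d in ((b -> d) -> c)

Answer: FAIL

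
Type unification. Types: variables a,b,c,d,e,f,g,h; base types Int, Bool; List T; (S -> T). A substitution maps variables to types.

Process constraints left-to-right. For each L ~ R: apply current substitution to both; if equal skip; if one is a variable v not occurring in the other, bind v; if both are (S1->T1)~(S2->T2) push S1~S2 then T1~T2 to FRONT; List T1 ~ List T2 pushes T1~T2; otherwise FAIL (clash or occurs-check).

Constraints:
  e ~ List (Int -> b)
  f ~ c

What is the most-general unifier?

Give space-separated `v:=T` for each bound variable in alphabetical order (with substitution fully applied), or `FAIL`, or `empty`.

step 1: unify e ~ List (Int -> b)  [subst: {-} | 1 pending]
  bind e := List (Int -> b)
step 2: unify f ~ c  [subst: {e:=List (Int -> b)} | 0 pending]
  bind f := c

Answer: e:=List (Int -> b) f:=c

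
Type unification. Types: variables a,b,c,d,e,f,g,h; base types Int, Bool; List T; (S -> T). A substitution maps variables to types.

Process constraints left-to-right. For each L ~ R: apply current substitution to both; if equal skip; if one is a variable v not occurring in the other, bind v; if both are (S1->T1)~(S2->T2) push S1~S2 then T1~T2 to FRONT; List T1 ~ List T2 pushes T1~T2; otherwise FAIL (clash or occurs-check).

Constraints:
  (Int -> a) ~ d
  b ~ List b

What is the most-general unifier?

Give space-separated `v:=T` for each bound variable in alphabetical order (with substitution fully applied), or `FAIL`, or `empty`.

step 1: unify (Int -> a) ~ d  [subst: {-} | 1 pending]
  bind d := (Int -> a)
step 2: unify b ~ List b  [subst: {d:=(Int -> a)} | 0 pending]
  occurs-check fail: b in List b

Answer: FAIL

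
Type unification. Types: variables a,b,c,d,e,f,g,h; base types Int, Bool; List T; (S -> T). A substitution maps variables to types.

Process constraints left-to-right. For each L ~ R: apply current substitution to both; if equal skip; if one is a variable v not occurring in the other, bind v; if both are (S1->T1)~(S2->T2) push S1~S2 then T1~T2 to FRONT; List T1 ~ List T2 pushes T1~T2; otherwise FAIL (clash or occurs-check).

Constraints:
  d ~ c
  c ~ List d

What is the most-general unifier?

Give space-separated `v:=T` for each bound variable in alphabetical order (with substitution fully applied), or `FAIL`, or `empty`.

step 1: unify d ~ c  [subst: {-} | 1 pending]
  bind d := c
step 2: unify c ~ List c  [subst: {d:=c} | 0 pending]
  occurs-check fail: c in List c

Answer: FAIL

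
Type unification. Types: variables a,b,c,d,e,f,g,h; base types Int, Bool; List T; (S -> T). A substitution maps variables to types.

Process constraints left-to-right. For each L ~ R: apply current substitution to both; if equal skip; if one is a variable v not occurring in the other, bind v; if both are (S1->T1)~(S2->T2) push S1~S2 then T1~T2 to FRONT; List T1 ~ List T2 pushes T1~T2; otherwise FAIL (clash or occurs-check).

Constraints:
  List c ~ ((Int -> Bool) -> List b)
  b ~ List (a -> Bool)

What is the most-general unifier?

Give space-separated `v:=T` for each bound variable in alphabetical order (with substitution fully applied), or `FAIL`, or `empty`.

Answer: FAIL

Derivation:
step 1: unify List c ~ ((Int -> Bool) -> List b)  [subst: {-} | 1 pending]
  clash: List c vs ((Int -> Bool) -> List b)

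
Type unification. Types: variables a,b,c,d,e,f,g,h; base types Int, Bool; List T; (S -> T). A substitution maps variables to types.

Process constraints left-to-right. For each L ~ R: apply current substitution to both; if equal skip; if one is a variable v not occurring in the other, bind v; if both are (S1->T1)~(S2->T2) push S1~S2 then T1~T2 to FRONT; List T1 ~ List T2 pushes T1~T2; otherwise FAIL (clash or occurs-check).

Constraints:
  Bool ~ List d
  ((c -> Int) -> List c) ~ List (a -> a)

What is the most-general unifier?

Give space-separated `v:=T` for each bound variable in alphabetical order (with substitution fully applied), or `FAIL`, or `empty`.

Answer: FAIL

Derivation:
step 1: unify Bool ~ List d  [subst: {-} | 1 pending]
  clash: Bool vs List d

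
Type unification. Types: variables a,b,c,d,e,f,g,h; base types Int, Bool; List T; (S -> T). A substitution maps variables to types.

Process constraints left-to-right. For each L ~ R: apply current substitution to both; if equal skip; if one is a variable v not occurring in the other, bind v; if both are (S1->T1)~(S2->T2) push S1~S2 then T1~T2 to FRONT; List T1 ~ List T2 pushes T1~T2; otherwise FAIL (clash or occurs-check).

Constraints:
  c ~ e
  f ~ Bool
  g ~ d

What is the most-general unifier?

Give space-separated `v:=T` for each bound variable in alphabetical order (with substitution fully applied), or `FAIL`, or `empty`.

Answer: c:=e f:=Bool g:=d

Derivation:
step 1: unify c ~ e  [subst: {-} | 2 pending]
  bind c := e
step 2: unify f ~ Bool  [subst: {c:=e} | 1 pending]
  bind f := Bool
step 3: unify g ~ d  [subst: {c:=e, f:=Bool} | 0 pending]
  bind g := d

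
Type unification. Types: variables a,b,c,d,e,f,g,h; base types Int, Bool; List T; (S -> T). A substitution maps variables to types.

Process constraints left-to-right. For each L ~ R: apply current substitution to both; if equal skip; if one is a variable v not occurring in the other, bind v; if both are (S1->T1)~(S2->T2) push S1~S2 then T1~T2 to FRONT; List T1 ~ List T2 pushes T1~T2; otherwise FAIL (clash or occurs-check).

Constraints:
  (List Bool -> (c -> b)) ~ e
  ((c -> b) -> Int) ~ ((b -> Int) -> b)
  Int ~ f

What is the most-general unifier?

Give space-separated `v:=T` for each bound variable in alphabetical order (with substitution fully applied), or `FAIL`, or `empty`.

step 1: unify (List Bool -> (c -> b)) ~ e  [subst: {-} | 2 pending]
  bind e := (List Bool -> (c -> b))
step 2: unify ((c -> b) -> Int) ~ ((b -> Int) -> b)  [subst: {e:=(List Bool -> (c -> b))} | 1 pending]
  -> decompose arrow: push (c -> b)~(b -> Int), Int~b
step 3: unify (c -> b) ~ (b -> Int)  [subst: {e:=(List Bool -> (c -> b))} | 2 pending]
  -> decompose arrow: push c~b, b~Int
step 4: unify c ~ b  [subst: {e:=(List Bool -> (c -> b))} | 3 pending]
  bind c := b
step 5: unify b ~ Int  [subst: {e:=(List Bool -> (c -> b)), c:=b} | 2 pending]
  bind b := Int
step 6: unify Int ~ Int  [subst: {e:=(List Bool -> (c -> b)), c:=b, b:=Int} | 1 pending]
  -> identical, skip
step 7: unify Int ~ f  [subst: {e:=(List Bool -> (c -> b)), c:=b, b:=Int} | 0 pending]
  bind f := Int

Answer: b:=Int c:=Int e:=(List Bool -> (Int -> Int)) f:=Int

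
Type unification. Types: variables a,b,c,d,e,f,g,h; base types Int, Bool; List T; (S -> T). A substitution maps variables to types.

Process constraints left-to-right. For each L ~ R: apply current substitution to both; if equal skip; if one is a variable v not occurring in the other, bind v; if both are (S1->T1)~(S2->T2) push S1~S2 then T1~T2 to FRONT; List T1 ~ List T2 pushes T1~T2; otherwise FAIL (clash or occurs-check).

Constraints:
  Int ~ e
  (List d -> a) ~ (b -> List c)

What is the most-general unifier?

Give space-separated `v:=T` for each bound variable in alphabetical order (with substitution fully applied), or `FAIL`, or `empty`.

step 1: unify Int ~ e  [subst: {-} | 1 pending]
  bind e := Int
step 2: unify (List d -> a) ~ (b -> List c)  [subst: {e:=Int} | 0 pending]
  -> decompose arrow: push List d~b, a~List c
step 3: unify List d ~ b  [subst: {e:=Int} | 1 pending]
  bind b := List d
step 4: unify a ~ List c  [subst: {e:=Int, b:=List d} | 0 pending]
  bind a := List c

Answer: a:=List c b:=List d e:=Int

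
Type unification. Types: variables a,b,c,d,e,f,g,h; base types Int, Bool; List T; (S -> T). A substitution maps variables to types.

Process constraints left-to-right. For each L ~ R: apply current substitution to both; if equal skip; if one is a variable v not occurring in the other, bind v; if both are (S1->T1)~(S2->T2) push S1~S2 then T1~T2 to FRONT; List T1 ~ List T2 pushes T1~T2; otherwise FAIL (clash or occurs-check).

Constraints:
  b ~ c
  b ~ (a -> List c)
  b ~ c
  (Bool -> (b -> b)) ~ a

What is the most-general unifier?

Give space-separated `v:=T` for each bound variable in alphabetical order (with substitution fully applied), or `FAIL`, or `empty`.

step 1: unify b ~ c  [subst: {-} | 3 pending]
  bind b := c
step 2: unify c ~ (a -> List c)  [subst: {b:=c} | 2 pending]
  occurs-check fail: c in (a -> List c)

Answer: FAIL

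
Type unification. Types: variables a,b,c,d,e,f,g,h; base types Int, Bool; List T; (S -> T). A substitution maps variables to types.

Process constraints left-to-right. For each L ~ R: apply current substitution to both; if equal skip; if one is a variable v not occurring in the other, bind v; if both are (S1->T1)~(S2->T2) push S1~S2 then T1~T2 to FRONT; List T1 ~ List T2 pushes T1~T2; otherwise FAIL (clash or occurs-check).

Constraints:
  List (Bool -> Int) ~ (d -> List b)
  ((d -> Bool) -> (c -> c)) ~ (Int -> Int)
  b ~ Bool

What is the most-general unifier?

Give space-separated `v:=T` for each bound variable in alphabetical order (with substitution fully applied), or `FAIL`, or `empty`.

Answer: FAIL

Derivation:
step 1: unify List (Bool -> Int) ~ (d -> List b)  [subst: {-} | 2 pending]
  clash: List (Bool -> Int) vs (d -> List b)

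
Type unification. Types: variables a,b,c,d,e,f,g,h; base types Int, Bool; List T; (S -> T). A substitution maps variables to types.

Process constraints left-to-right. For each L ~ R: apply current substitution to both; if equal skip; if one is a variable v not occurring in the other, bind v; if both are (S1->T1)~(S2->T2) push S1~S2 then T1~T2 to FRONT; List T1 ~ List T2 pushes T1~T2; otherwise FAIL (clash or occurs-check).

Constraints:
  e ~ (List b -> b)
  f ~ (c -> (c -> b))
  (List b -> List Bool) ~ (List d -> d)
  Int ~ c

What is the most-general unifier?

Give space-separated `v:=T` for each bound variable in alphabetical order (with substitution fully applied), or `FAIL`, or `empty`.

step 1: unify e ~ (List b -> b)  [subst: {-} | 3 pending]
  bind e := (List b -> b)
step 2: unify f ~ (c -> (c -> b))  [subst: {e:=(List b -> b)} | 2 pending]
  bind f := (c -> (c -> b))
step 3: unify (List b -> List Bool) ~ (List d -> d)  [subst: {e:=(List b -> b), f:=(c -> (c -> b))} | 1 pending]
  -> decompose arrow: push List b~List d, List Bool~d
step 4: unify List b ~ List d  [subst: {e:=(List b -> b), f:=(c -> (c -> b))} | 2 pending]
  -> decompose List: push b~d
step 5: unify b ~ d  [subst: {e:=(List b -> b), f:=(c -> (c -> b))} | 2 pending]
  bind b := d
step 6: unify List Bool ~ d  [subst: {e:=(List b -> b), f:=(c -> (c -> b)), b:=d} | 1 pending]
  bind d := List Bool
step 7: unify Int ~ c  [subst: {e:=(List b -> b), f:=(c -> (c -> b)), b:=d, d:=List Bool} | 0 pending]
  bind c := Int

Answer: b:=List Bool c:=Int d:=List Bool e:=(List List Bool -> List Bool) f:=(Int -> (Int -> List Bool))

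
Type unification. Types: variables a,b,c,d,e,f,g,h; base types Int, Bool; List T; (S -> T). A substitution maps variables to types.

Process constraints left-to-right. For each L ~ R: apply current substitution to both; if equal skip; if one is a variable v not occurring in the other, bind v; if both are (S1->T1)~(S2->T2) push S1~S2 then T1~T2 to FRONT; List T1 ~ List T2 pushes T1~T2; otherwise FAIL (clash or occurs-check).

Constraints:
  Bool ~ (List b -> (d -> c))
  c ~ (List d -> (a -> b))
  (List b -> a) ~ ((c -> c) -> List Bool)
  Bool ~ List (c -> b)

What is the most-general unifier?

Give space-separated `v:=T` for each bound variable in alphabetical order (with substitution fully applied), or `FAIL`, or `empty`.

Answer: FAIL

Derivation:
step 1: unify Bool ~ (List b -> (d -> c))  [subst: {-} | 3 pending]
  clash: Bool vs (List b -> (d -> c))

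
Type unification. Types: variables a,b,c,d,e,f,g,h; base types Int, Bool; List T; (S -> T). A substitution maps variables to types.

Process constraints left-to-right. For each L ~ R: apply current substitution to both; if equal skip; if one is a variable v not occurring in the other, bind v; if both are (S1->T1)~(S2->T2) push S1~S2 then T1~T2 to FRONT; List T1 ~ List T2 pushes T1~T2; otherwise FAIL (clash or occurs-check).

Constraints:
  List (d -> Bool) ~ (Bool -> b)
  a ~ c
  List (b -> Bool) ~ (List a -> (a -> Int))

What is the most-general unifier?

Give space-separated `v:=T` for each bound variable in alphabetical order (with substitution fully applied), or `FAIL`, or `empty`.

Answer: FAIL

Derivation:
step 1: unify List (d -> Bool) ~ (Bool -> b)  [subst: {-} | 2 pending]
  clash: List (d -> Bool) vs (Bool -> b)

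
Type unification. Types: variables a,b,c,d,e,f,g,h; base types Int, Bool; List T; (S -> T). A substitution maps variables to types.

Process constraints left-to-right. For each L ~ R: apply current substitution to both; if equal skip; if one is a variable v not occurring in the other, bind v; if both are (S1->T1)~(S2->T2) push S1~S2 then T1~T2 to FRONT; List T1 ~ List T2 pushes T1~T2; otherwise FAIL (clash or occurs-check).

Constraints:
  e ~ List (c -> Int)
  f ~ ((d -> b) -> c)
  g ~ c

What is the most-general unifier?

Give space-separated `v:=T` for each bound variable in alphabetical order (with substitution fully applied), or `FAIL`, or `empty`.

step 1: unify e ~ List (c -> Int)  [subst: {-} | 2 pending]
  bind e := List (c -> Int)
step 2: unify f ~ ((d -> b) -> c)  [subst: {e:=List (c -> Int)} | 1 pending]
  bind f := ((d -> b) -> c)
step 3: unify g ~ c  [subst: {e:=List (c -> Int), f:=((d -> b) -> c)} | 0 pending]
  bind g := c

Answer: e:=List (c -> Int) f:=((d -> b) -> c) g:=c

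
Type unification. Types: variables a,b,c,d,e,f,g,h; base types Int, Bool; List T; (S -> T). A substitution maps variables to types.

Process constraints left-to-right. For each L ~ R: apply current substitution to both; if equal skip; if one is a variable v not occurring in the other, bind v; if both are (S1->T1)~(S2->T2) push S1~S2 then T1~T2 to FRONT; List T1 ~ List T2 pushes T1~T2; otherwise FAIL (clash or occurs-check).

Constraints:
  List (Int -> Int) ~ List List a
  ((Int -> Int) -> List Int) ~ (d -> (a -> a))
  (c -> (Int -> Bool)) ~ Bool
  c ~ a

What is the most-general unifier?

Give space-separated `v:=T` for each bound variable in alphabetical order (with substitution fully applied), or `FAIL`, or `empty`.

Answer: FAIL

Derivation:
step 1: unify List (Int -> Int) ~ List List a  [subst: {-} | 3 pending]
  -> decompose List: push (Int -> Int)~List a
step 2: unify (Int -> Int) ~ List a  [subst: {-} | 3 pending]
  clash: (Int -> Int) vs List a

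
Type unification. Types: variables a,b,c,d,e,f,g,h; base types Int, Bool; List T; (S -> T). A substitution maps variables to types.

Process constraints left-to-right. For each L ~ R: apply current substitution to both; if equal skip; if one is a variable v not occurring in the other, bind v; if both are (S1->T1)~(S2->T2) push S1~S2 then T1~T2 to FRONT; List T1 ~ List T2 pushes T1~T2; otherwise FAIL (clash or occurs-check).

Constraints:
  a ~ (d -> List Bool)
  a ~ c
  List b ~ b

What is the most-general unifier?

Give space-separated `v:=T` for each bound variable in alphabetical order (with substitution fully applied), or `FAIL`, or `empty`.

Answer: FAIL

Derivation:
step 1: unify a ~ (d -> List Bool)  [subst: {-} | 2 pending]
  bind a := (d -> List Bool)
step 2: unify (d -> List Bool) ~ c  [subst: {a:=(d -> List Bool)} | 1 pending]
  bind c := (d -> List Bool)
step 3: unify List b ~ b  [subst: {a:=(d -> List Bool), c:=(d -> List Bool)} | 0 pending]
  occurs-check fail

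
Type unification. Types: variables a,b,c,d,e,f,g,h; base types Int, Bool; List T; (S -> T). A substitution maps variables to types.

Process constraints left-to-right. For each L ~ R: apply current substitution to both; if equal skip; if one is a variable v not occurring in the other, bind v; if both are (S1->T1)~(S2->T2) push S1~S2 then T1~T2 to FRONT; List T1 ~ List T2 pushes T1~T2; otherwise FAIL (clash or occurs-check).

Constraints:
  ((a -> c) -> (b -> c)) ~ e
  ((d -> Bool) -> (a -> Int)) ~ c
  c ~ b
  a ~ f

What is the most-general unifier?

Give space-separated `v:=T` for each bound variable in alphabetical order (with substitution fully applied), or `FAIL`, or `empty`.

Answer: a:=f b:=((d -> Bool) -> (f -> Int)) c:=((d -> Bool) -> (f -> Int)) e:=((f -> ((d -> Bool) -> (f -> Int))) -> (((d -> Bool) -> (f -> Int)) -> ((d -> Bool) -> (f -> Int))))

Derivation:
step 1: unify ((a -> c) -> (b -> c)) ~ e  [subst: {-} | 3 pending]
  bind e := ((a -> c) -> (b -> c))
step 2: unify ((d -> Bool) -> (a -> Int)) ~ c  [subst: {e:=((a -> c) -> (b -> c))} | 2 pending]
  bind c := ((d -> Bool) -> (a -> Int))
step 3: unify ((d -> Bool) -> (a -> Int)) ~ b  [subst: {e:=((a -> c) -> (b -> c)), c:=((d -> Bool) -> (a -> Int))} | 1 pending]
  bind b := ((d -> Bool) -> (a -> Int))
step 4: unify a ~ f  [subst: {e:=((a -> c) -> (b -> c)), c:=((d -> Bool) -> (a -> Int)), b:=((d -> Bool) -> (a -> Int))} | 0 pending]
  bind a := f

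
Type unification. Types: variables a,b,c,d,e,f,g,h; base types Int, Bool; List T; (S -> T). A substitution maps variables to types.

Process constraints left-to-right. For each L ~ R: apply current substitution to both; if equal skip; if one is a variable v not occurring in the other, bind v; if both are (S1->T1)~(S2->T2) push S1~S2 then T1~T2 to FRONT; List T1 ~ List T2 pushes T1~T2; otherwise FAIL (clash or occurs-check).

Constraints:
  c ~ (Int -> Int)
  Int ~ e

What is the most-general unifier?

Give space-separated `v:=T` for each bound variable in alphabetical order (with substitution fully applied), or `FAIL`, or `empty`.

Answer: c:=(Int -> Int) e:=Int

Derivation:
step 1: unify c ~ (Int -> Int)  [subst: {-} | 1 pending]
  bind c := (Int -> Int)
step 2: unify Int ~ e  [subst: {c:=(Int -> Int)} | 0 pending]
  bind e := Int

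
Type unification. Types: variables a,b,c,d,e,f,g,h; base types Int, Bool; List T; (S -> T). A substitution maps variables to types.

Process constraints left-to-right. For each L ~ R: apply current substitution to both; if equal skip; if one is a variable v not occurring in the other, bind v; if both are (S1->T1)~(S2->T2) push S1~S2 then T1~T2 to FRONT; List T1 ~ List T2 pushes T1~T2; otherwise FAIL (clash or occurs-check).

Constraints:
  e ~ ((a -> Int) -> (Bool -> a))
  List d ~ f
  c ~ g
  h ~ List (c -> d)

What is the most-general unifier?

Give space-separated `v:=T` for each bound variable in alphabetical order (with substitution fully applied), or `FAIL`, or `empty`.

step 1: unify e ~ ((a -> Int) -> (Bool -> a))  [subst: {-} | 3 pending]
  bind e := ((a -> Int) -> (Bool -> a))
step 2: unify List d ~ f  [subst: {e:=((a -> Int) -> (Bool -> a))} | 2 pending]
  bind f := List d
step 3: unify c ~ g  [subst: {e:=((a -> Int) -> (Bool -> a)), f:=List d} | 1 pending]
  bind c := g
step 4: unify h ~ List (g -> d)  [subst: {e:=((a -> Int) -> (Bool -> a)), f:=List d, c:=g} | 0 pending]
  bind h := List (g -> d)

Answer: c:=g e:=((a -> Int) -> (Bool -> a)) f:=List d h:=List (g -> d)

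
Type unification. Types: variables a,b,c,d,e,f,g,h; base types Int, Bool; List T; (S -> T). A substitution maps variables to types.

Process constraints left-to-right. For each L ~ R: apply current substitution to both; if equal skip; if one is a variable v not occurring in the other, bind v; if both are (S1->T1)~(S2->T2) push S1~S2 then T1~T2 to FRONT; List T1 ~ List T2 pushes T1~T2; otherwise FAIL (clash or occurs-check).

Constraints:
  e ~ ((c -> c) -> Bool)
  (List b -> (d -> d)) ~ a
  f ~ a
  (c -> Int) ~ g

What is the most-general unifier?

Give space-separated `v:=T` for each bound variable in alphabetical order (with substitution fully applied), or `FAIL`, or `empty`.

step 1: unify e ~ ((c -> c) -> Bool)  [subst: {-} | 3 pending]
  bind e := ((c -> c) -> Bool)
step 2: unify (List b -> (d -> d)) ~ a  [subst: {e:=((c -> c) -> Bool)} | 2 pending]
  bind a := (List b -> (d -> d))
step 3: unify f ~ (List b -> (d -> d))  [subst: {e:=((c -> c) -> Bool), a:=(List b -> (d -> d))} | 1 pending]
  bind f := (List b -> (d -> d))
step 4: unify (c -> Int) ~ g  [subst: {e:=((c -> c) -> Bool), a:=(List b -> (d -> d)), f:=(List b -> (d -> d))} | 0 pending]
  bind g := (c -> Int)

Answer: a:=(List b -> (d -> d)) e:=((c -> c) -> Bool) f:=(List b -> (d -> d)) g:=(c -> Int)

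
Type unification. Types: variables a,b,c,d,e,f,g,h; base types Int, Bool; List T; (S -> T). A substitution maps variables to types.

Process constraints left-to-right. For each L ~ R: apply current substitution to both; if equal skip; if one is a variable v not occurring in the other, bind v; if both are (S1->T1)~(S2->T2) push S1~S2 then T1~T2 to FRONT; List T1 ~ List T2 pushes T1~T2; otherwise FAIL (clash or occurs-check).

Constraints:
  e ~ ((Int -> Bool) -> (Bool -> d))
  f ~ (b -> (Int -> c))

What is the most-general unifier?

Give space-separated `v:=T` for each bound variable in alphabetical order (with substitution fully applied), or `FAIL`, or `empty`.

Answer: e:=((Int -> Bool) -> (Bool -> d)) f:=(b -> (Int -> c))

Derivation:
step 1: unify e ~ ((Int -> Bool) -> (Bool -> d))  [subst: {-} | 1 pending]
  bind e := ((Int -> Bool) -> (Bool -> d))
step 2: unify f ~ (b -> (Int -> c))  [subst: {e:=((Int -> Bool) -> (Bool -> d))} | 0 pending]
  bind f := (b -> (Int -> c))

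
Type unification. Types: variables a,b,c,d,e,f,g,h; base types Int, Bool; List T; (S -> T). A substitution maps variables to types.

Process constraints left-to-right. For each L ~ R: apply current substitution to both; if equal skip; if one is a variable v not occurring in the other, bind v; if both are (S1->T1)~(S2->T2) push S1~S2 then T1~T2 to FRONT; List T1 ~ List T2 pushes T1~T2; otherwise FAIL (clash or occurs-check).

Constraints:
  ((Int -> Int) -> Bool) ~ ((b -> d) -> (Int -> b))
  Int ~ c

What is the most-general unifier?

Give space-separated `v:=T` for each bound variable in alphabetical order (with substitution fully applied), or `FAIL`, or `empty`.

Answer: FAIL

Derivation:
step 1: unify ((Int -> Int) -> Bool) ~ ((b -> d) -> (Int -> b))  [subst: {-} | 1 pending]
  -> decompose arrow: push (Int -> Int)~(b -> d), Bool~(Int -> b)
step 2: unify (Int -> Int) ~ (b -> d)  [subst: {-} | 2 pending]
  -> decompose arrow: push Int~b, Int~d
step 3: unify Int ~ b  [subst: {-} | 3 pending]
  bind b := Int
step 4: unify Int ~ d  [subst: {b:=Int} | 2 pending]
  bind d := Int
step 5: unify Bool ~ (Int -> Int)  [subst: {b:=Int, d:=Int} | 1 pending]
  clash: Bool vs (Int -> Int)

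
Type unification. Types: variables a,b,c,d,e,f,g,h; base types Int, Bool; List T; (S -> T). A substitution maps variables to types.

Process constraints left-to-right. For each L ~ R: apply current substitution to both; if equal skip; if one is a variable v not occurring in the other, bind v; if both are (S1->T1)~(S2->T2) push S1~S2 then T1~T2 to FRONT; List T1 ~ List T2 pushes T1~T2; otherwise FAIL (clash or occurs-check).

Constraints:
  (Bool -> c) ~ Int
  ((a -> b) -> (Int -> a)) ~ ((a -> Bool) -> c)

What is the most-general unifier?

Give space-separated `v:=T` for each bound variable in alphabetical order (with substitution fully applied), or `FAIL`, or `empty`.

Answer: FAIL

Derivation:
step 1: unify (Bool -> c) ~ Int  [subst: {-} | 1 pending]
  clash: (Bool -> c) vs Int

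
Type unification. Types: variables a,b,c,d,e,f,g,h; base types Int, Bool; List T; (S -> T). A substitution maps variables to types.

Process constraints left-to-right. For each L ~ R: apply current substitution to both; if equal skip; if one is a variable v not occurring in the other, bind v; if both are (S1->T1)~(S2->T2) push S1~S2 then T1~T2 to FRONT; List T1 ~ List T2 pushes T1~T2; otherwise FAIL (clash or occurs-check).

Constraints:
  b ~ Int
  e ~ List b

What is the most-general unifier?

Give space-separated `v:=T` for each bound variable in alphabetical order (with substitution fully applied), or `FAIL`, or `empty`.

step 1: unify b ~ Int  [subst: {-} | 1 pending]
  bind b := Int
step 2: unify e ~ List Int  [subst: {b:=Int} | 0 pending]
  bind e := List Int

Answer: b:=Int e:=List Int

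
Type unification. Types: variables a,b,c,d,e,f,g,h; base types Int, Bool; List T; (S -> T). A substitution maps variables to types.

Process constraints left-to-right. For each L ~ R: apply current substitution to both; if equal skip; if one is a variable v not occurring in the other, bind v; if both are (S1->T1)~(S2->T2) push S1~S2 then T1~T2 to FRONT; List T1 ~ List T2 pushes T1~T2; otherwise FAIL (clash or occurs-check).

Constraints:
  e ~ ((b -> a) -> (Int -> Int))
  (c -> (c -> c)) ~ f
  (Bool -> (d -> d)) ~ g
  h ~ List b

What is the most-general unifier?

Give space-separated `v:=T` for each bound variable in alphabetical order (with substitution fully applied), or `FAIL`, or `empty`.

step 1: unify e ~ ((b -> a) -> (Int -> Int))  [subst: {-} | 3 pending]
  bind e := ((b -> a) -> (Int -> Int))
step 2: unify (c -> (c -> c)) ~ f  [subst: {e:=((b -> a) -> (Int -> Int))} | 2 pending]
  bind f := (c -> (c -> c))
step 3: unify (Bool -> (d -> d)) ~ g  [subst: {e:=((b -> a) -> (Int -> Int)), f:=(c -> (c -> c))} | 1 pending]
  bind g := (Bool -> (d -> d))
step 4: unify h ~ List b  [subst: {e:=((b -> a) -> (Int -> Int)), f:=(c -> (c -> c)), g:=(Bool -> (d -> d))} | 0 pending]
  bind h := List b

Answer: e:=((b -> a) -> (Int -> Int)) f:=(c -> (c -> c)) g:=(Bool -> (d -> d)) h:=List b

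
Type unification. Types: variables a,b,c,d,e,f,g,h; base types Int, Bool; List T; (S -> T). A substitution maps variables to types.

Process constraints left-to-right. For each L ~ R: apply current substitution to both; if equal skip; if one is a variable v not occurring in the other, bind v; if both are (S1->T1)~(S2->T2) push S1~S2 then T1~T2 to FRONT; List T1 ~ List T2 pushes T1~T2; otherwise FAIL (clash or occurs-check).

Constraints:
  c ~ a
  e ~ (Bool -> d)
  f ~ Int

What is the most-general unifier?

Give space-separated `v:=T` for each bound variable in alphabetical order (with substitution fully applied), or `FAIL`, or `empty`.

step 1: unify c ~ a  [subst: {-} | 2 pending]
  bind c := a
step 2: unify e ~ (Bool -> d)  [subst: {c:=a} | 1 pending]
  bind e := (Bool -> d)
step 3: unify f ~ Int  [subst: {c:=a, e:=(Bool -> d)} | 0 pending]
  bind f := Int

Answer: c:=a e:=(Bool -> d) f:=Int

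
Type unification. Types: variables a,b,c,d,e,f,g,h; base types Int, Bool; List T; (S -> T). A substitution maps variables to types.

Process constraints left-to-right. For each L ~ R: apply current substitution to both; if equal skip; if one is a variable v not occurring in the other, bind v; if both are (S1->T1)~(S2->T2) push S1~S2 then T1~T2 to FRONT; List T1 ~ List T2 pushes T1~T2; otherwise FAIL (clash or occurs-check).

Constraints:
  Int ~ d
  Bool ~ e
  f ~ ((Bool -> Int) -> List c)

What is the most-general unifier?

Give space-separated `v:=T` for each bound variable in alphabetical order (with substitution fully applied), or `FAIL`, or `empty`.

Answer: d:=Int e:=Bool f:=((Bool -> Int) -> List c)

Derivation:
step 1: unify Int ~ d  [subst: {-} | 2 pending]
  bind d := Int
step 2: unify Bool ~ e  [subst: {d:=Int} | 1 pending]
  bind e := Bool
step 3: unify f ~ ((Bool -> Int) -> List c)  [subst: {d:=Int, e:=Bool} | 0 pending]
  bind f := ((Bool -> Int) -> List c)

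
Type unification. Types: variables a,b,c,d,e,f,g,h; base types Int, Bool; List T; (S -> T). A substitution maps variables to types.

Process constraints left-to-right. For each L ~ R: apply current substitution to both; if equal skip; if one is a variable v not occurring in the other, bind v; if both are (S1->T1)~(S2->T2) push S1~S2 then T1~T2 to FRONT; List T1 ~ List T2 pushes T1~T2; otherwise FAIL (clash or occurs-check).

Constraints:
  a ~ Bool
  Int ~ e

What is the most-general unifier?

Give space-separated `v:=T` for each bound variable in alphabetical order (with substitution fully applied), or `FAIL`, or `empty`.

Answer: a:=Bool e:=Int

Derivation:
step 1: unify a ~ Bool  [subst: {-} | 1 pending]
  bind a := Bool
step 2: unify Int ~ e  [subst: {a:=Bool} | 0 pending]
  bind e := Int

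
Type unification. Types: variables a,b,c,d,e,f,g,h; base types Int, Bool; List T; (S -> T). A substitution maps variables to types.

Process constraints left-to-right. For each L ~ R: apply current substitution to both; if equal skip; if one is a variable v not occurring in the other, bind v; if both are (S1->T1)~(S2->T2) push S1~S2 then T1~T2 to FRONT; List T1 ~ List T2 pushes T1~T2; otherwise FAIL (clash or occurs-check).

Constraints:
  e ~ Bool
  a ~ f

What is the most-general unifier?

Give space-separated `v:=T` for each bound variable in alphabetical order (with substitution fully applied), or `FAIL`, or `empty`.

step 1: unify e ~ Bool  [subst: {-} | 1 pending]
  bind e := Bool
step 2: unify a ~ f  [subst: {e:=Bool} | 0 pending]
  bind a := f

Answer: a:=f e:=Bool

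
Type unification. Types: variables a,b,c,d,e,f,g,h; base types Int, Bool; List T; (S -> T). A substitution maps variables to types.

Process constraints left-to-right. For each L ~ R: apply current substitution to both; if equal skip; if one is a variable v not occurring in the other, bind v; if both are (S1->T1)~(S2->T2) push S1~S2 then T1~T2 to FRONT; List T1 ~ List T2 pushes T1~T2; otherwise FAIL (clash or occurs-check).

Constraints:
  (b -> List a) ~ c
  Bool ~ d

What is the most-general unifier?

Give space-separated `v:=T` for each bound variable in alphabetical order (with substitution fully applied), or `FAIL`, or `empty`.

step 1: unify (b -> List a) ~ c  [subst: {-} | 1 pending]
  bind c := (b -> List a)
step 2: unify Bool ~ d  [subst: {c:=(b -> List a)} | 0 pending]
  bind d := Bool

Answer: c:=(b -> List a) d:=Bool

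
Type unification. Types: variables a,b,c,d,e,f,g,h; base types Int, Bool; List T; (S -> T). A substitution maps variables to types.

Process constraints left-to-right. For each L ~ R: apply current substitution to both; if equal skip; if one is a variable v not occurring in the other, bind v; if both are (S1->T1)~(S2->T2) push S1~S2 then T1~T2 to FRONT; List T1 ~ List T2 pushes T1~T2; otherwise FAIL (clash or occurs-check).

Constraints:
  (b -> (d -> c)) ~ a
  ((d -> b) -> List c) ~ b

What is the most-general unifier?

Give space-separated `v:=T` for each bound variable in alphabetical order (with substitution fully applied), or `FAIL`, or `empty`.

Answer: FAIL

Derivation:
step 1: unify (b -> (d -> c)) ~ a  [subst: {-} | 1 pending]
  bind a := (b -> (d -> c))
step 2: unify ((d -> b) -> List c) ~ b  [subst: {a:=(b -> (d -> c))} | 0 pending]
  occurs-check fail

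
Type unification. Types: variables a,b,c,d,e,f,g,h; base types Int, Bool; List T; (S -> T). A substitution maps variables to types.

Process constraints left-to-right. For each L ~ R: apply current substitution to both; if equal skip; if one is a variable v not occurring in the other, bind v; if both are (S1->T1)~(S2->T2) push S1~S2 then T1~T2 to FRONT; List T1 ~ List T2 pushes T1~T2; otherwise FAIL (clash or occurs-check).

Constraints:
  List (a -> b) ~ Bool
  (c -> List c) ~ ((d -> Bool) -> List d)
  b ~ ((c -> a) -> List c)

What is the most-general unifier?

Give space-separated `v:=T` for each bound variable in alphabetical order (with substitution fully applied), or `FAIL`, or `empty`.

Answer: FAIL

Derivation:
step 1: unify List (a -> b) ~ Bool  [subst: {-} | 2 pending]
  clash: List (a -> b) vs Bool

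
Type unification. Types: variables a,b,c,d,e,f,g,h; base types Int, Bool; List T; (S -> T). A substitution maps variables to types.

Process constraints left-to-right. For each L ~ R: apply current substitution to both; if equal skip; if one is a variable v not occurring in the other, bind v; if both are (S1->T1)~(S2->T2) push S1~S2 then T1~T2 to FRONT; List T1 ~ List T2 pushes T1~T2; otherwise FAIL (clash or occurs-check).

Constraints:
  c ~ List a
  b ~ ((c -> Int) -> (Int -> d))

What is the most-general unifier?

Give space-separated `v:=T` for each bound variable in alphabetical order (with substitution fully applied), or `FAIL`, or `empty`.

Answer: b:=((List a -> Int) -> (Int -> d)) c:=List a

Derivation:
step 1: unify c ~ List a  [subst: {-} | 1 pending]
  bind c := List a
step 2: unify b ~ ((List a -> Int) -> (Int -> d))  [subst: {c:=List a} | 0 pending]
  bind b := ((List a -> Int) -> (Int -> d))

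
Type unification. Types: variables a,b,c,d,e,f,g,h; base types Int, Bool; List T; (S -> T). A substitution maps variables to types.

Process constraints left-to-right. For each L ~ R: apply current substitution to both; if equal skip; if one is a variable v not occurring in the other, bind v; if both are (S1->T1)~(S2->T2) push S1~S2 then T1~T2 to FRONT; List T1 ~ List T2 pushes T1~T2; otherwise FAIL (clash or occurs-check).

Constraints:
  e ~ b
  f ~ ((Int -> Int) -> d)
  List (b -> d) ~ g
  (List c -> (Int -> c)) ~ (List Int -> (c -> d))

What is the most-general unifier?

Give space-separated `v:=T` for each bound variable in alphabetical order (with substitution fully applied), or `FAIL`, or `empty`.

Answer: c:=Int d:=Int e:=b f:=((Int -> Int) -> Int) g:=List (b -> Int)

Derivation:
step 1: unify e ~ b  [subst: {-} | 3 pending]
  bind e := b
step 2: unify f ~ ((Int -> Int) -> d)  [subst: {e:=b} | 2 pending]
  bind f := ((Int -> Int) -> d)
step 3: unify List (b -> d) ~ g  [subst: {e:=b, f:=((Int -> Int) -> d)} | 1 pending]
  bind g := List (b -> d)
step 4: unify (List c -> (Int -> c)) ~ (List Int -> (c -> d))  [subst: {e:=b, f:=((Int -> Int) -> d), g:=List (b -> d)} | 0 pending]
  -> decompose arrow: push List c~List Int, (Int -> c)~(c -> d)
step 5: unify List c ~ List Int  [subst: {e:=b, f:=((Int -> Int) -> d), g:=List (b -> d)} | 1 pending]
  -> decompose List: push c~Int
step 6: unify c ~ Int  [subst: {e:=b, f:=((Int -> Int) -> d), g:=List (b -> d)} | 1 pending]
  bind c := Int
step 7: unify (Int -> Int) ~ (Int -> d)  [subst: {e:=b, f:=((Int -> Int) -> d), g:=List (b -> d), c:=Int} | 0 pending]
  -> decompose arrow: push Int~Int, Int~d
step 8: unify Int ~ Int  [subst: {e:=b, f:=((Int -> Int) -> d), g:=List (b -> d), c:=Int} | 1 pending]
  -> identical, skip
step 9: unify Int ~ d  [subst: {e:=b, f:=((Int -> Int) -> d), g:=List (b -> d), c:=Int} | 0 pending]
  bind d := Int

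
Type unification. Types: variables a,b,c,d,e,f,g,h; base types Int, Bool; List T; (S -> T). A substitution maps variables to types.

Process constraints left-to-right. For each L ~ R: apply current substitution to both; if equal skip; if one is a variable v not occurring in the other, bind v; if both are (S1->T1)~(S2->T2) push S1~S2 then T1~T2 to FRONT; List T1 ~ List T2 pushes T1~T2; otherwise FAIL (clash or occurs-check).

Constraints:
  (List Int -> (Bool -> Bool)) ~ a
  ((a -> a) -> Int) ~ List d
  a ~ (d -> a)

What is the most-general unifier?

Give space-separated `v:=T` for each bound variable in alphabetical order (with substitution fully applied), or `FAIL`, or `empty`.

Answer: FAIL

Derivation:
step 1: unify (List Int -> (Bool -> Bool)) ~ a  [subst: {-} | 2 pending]
  bind a := (List Int -> (Bool -> Bool))
step 2: unify (((List Int -> (Bool -> Bool)) -> (List Int -> (Bool -> Bool))) -> Int) ~ List d  [subst: {a:=(List Int -> (Bool -> Bool))} | 1 pending]
  clash: (((List Int -> (Bool -> Bool)) -> (List Int -> (Bool -> Bool))) -> Int) vs List d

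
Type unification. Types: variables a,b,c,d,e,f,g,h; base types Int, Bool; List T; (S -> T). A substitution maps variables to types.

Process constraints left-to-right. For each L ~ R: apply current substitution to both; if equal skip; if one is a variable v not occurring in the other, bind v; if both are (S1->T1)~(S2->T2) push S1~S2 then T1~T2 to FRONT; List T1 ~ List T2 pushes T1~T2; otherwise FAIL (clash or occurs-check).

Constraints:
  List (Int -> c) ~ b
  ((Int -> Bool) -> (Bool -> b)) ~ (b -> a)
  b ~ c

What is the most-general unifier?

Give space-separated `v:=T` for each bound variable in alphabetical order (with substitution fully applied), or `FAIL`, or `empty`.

Answer: FAIL

Derivation:
step 1: unify List (Int -> c) ~ b  [subst: {-} | 2 pending]
  bind b := List (Int -> c)
step 2: unify ((Int -> Bool) -> (Bool -> List (Int -> c))) ~ (List (Int -> c) -> a)  [subst: {b:=List (Int -> c)} | 1 pending]
  -> decompose arrow: push (Int -> Bool)~List (Int -> c), (Bool -> List (Int -> c))~a
step 3: unify (Int -> Bool) ~ List (Int -> c)  [subst: {b:=List (Int -> c)} | 2 pending]
  clash: (Int -> Bool) vs List (Int -> c)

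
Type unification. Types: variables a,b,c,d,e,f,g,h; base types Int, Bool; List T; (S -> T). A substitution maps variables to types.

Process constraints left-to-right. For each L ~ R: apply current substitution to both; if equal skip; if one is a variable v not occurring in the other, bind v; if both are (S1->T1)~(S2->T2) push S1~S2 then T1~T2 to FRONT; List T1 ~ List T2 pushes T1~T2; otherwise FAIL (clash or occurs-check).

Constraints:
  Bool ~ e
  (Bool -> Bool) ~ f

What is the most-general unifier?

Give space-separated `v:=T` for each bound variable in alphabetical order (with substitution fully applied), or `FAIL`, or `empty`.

Answer: e:=Bool f:=(Bool -> Bool)

Derivation:
step 1: unify Bool ~ e  [subst: {-} | 1 pending]
  bind e := Bool
step 2: unify (Bool -> Bool) ~ f  [subst: {e:=Bool} | 0 pending]
  bind f := (Bool -> Bool)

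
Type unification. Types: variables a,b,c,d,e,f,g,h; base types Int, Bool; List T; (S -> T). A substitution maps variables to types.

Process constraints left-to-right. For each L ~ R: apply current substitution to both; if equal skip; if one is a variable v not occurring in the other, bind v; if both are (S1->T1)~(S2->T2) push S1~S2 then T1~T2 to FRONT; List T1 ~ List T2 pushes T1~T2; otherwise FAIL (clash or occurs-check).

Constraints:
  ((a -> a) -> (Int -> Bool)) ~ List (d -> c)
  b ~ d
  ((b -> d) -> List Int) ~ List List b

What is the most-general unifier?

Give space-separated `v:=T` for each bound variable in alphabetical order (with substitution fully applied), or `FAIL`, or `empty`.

step 1: unify ((a -> a) -> (Int -> Bool)) ~ List (d -> c)  [subst: {-} | 2 pending]
  clash: ((a -> a) -> (Int -> Bool)) vs List (d -> c)

Answer: FAIL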